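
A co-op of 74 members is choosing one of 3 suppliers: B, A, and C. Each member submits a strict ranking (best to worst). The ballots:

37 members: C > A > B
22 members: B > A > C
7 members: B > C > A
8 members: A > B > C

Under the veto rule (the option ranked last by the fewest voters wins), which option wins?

A

Last-place votes: B 37, A 7, C 30.
A is ranked last by the fewest voters, so A wins.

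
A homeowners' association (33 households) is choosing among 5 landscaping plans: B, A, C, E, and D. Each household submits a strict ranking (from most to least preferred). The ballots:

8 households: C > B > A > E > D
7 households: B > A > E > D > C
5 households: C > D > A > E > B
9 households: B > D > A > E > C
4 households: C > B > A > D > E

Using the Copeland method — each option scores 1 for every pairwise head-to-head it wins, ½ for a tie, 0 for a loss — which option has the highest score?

C

B: beats A, E, and D; loses to C → score 3.
A: beats E and D; loses to B and C → score 2.
C: beats B, A, E, and D → score 4.
E: loses to B, A, C, and D → score 0.
D: beats E; loses to B, A, and C → score 1.
C has the best pairwise record.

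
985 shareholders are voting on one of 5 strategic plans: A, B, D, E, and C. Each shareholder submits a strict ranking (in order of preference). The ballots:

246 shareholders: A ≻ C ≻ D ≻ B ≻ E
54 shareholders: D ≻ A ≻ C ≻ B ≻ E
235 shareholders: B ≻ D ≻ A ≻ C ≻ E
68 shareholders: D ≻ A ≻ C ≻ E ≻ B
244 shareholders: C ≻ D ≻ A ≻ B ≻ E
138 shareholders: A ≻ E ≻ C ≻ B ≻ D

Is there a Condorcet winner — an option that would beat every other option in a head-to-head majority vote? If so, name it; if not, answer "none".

Checking pairwise contests:
D beats A 601–384.
A beats B 750–235.
C beats D 628–357.
A beats E 985–0.
A beats C 741–244.
Every option loses at least one head-to-head, so there is no Condorcet winner.

none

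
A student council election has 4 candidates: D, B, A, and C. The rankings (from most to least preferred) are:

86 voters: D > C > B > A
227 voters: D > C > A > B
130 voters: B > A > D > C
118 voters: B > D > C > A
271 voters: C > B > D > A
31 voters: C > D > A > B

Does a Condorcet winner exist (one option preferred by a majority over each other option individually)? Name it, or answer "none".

none

Checking pairwise contests:
B beats D 519–344.
C beats B 615–248.
D beats A 733–130.
D beats C 561–302.
Every option loses at least one head-to-head, so there is no Condorcet winner.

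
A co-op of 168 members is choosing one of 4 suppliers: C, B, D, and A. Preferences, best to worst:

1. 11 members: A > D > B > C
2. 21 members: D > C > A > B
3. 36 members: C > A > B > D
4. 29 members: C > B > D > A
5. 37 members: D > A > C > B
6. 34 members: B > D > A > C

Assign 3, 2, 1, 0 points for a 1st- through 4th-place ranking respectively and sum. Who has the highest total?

C: 11·0 + 21·2 + 36·3 + 29·3 + 37·1 + 34·0 = 274
B: 11·1 + 21·0 + 36·1 + 29·2 + 37·0 + 34·3 = 207
D: 11·2 + 21·3 + 36·0 + 29·1 + 37·3 + 34·2 = 293
A: 11·3 + 21·1 + 36·2 + 29·0 + 37·2 + 34·1 = 234
D has the highest Borda score (293).

D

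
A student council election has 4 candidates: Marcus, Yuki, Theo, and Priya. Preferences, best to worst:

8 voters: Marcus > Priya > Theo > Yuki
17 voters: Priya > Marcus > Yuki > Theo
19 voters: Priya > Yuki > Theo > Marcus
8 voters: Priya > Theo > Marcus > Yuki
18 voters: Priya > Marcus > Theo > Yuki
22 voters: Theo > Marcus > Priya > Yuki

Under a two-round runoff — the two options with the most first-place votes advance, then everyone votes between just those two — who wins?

Priya

Round 1 first-place votes: Marcus 8, Yuki 0, Theo 22, Priya 62.
Priya and Theo advance.
Runoff: Priya is preferred to Theo by 70 voters; Theo by 22.
Priya wins the runoff.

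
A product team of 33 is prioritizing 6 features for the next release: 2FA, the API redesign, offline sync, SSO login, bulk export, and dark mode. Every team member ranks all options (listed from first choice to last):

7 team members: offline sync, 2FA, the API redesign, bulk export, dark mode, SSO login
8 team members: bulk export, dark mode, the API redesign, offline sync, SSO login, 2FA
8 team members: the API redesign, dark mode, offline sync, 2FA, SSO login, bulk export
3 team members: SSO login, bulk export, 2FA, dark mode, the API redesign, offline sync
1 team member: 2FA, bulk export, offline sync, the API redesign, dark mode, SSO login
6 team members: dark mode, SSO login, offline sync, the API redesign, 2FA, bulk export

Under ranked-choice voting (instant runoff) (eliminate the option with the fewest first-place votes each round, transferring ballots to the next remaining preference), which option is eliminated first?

2FA

Round 1: 2FA 1, the API redesign 8, offline sync 7, SSO login 3, bulk export 8, dark mode 6. Eliminate 2FA.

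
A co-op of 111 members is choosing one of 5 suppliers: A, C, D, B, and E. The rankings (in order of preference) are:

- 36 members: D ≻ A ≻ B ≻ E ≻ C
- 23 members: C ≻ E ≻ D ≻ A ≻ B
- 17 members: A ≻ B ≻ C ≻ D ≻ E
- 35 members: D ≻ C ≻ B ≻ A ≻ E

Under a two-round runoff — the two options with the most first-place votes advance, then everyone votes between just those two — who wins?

Round 1 first-place votes: A 17, C 23, D 71, B 0, E 0.
D and C advance.
Runoff: D is preferred to C by 71 voters; C by 40.
D wins the runoff.

D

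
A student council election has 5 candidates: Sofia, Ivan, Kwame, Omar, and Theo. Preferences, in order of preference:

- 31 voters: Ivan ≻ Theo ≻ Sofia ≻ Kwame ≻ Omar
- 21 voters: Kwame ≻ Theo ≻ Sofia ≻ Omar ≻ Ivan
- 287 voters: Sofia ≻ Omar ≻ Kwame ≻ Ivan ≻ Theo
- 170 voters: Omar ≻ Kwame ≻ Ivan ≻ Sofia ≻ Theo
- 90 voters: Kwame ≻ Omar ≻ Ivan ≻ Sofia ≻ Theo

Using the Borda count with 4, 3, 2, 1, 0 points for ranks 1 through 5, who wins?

Sofia: 31·2 + 21·2 + 287·4 + 170·1 + 90·1 = 1512
Ivan: 31·4 + 21·0 + 287·1 + 170·2 + 90·2 = 931
Kwame: 31·1 + 21·4 + 287·2 + 170·3 + 90·4 = 1559
Omar: 31·0 + 21·1 + 287·3 + 170·4 + 90·3 = 1832
Theo: 31·3 + 21·3 + 287·0 + 170·0 + 90·0 = 156
Omar has the highest Borda score (1832).

Omar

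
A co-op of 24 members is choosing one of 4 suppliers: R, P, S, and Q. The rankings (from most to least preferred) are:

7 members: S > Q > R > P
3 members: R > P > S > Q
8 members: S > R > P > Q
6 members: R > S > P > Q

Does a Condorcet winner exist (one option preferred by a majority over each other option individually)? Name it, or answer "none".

S

S vs R: 15–9 for S.
S vs P: 21–3 for S.
S vs Q: 24–0 for S.
S beats every other option head-to-head.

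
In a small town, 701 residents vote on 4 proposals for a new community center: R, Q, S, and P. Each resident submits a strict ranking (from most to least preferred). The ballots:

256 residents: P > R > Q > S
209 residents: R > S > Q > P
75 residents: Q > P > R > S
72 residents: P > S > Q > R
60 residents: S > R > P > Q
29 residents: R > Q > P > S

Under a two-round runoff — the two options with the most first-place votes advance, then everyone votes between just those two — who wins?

P

Round 1 first-place votes: R 238, Q 75, S 60, P 328.
P and R advance.
Runoff: P is preferred to R by 403 voters; R by 298.
P wins the runoff.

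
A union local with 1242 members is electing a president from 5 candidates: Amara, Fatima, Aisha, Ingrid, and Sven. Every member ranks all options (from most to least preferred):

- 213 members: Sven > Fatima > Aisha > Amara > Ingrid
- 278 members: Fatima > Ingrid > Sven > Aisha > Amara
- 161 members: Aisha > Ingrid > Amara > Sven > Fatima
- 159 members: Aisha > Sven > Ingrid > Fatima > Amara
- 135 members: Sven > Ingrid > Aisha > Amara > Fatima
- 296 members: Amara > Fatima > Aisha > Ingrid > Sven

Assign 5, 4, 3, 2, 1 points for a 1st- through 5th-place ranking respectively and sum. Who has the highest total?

Aisha

Amara: 213·2 + 278·1 + 161·3 + 159·1 + 135·2 + 296·5 = 3096
Fatima: 213·4 + 278·5 + 161·1 + 159·2 + 135·1 + 296·4 = 4040
Aisha: 213·3 + 278·2 + 161·5 + 159·5 + 135·3 + 296·3 = 4088
Ingrid: 213·1 + 278·4 + 161·4 + 159·3 + 135·4 + 296·2 = 3578
Sven: 213·5 + 278·3 + 161·2 + 159·4 + 135·5 + 296·1 = 3828
Aisha has the highest Borda score (4088).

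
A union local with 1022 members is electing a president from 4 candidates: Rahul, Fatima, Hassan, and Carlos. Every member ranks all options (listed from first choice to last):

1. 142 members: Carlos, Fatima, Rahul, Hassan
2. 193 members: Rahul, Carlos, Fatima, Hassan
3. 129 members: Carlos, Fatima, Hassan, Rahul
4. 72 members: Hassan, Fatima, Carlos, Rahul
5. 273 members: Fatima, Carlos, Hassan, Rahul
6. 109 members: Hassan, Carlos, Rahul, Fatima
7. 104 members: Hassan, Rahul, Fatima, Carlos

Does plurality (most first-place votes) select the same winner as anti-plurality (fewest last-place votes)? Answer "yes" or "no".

no

Plurality — first-place votes: Rahul 193, Fatima 273, Hassan 285, Carlos 271. Winner: Hassan.
Anti-plurality — last-place votes: Rahul 474, Fatima 109, Hassan 335, Carlos 104. Winner: Carlos.
The two methods disagree.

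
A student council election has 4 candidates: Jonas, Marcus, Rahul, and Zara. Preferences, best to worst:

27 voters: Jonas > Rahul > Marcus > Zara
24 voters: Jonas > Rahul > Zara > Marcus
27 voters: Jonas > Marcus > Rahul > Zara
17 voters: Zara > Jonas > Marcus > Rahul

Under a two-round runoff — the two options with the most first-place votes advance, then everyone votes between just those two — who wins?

Round 1 first-place votes: Jonas 78, Marcus 0, Rahul 0, Zara 17.
Jonas and Zara advance.
Runoff: Jonas is preferred to Zara by 78 voters; Zara by 17.
Jonas wins the runoff.

Jonas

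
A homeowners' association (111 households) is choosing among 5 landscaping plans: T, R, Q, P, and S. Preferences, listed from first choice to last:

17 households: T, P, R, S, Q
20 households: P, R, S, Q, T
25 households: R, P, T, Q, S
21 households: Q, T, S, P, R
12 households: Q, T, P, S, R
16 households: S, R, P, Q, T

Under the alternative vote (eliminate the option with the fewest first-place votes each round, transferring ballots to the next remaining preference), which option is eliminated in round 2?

T

Round 1: T 17, R 25, Q 33, P 20, S 16. Eliminate S.
Round 2: T 17, R 41, Q 33, P 20. Eliminate T.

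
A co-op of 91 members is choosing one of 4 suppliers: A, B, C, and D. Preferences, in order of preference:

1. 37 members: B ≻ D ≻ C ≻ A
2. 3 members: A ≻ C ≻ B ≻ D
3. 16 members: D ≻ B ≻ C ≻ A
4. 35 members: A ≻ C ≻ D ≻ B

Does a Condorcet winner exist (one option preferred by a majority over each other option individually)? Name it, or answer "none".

D

D vs A: 53–38 for D.
D vs B: 51–40 for D.
D vs C: 53–38 for D.
D beats every other option head-to-head.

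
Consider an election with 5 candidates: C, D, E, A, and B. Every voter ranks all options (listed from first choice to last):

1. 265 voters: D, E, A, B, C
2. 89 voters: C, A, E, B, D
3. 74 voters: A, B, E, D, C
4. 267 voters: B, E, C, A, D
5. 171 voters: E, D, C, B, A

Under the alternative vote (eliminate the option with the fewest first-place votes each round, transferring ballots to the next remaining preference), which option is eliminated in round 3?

E

Round 1: C 89, D 265, E 171, A 74, B 267. Eliminate A.
Round 2: C 89, D 265, E 171, B 341. Eliminate C.
Round 3: D 265, E 260, B 341. Eliminate E.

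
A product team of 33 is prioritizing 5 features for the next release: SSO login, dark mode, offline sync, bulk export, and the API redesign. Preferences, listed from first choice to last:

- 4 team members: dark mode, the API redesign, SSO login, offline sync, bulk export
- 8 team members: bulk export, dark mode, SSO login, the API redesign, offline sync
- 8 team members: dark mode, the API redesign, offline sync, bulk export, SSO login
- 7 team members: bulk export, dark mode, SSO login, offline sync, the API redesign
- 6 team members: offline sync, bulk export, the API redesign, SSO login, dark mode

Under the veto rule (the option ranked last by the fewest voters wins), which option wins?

Last-place votes: SSO login 8, dark mode 6, offline sync 8, bulk export 4, the API redesign 7.
bulk export is ranked last by the fewest voters, so bulk export wins.

bulk export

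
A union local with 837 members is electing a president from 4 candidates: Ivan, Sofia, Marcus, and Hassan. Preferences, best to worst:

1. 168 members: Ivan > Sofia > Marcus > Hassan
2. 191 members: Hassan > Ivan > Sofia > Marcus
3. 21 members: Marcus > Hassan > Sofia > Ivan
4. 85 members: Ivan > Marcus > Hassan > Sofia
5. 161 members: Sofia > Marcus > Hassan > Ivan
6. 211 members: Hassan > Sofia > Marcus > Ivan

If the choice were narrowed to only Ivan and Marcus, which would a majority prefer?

Ivan

Voters preferring Ivan to Marcus: 444; preferring Marcus to Ivan: 393.
Ivan wins the head-to-head.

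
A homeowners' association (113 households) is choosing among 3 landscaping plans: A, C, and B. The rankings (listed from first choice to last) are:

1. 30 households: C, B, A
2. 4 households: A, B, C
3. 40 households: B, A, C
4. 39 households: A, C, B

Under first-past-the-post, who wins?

A

First-place votes: A 43, C 30, B 40.
A has the most first-place votes.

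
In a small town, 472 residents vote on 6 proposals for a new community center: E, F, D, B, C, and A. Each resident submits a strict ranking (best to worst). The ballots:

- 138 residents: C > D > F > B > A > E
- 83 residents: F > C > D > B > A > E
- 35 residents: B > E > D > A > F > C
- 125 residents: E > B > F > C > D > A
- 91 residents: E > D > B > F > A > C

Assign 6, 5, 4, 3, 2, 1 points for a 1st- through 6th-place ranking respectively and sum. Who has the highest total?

E: 138·1 + 83·1 + 35·5 + 125·6 + 91·6 = 1692
F: 138·4 + 83·6 + 35·2 + 125·4 + 91·3 = 1893
D: 138·5 + 83·4 + 35·4 + 125·2 + 91·5 = 1867
B: 138·3 + 83·3 + 35·6 + 125·5 + 91·4 = 1862
C: 138·6 + 83·5 + 35·1 + 125·3 + 91·1 = 1744
A: 138·2 + 83·2 + 35·3 + 125·1 + 91·2 = 854
F has the highest Borda score (1893).

F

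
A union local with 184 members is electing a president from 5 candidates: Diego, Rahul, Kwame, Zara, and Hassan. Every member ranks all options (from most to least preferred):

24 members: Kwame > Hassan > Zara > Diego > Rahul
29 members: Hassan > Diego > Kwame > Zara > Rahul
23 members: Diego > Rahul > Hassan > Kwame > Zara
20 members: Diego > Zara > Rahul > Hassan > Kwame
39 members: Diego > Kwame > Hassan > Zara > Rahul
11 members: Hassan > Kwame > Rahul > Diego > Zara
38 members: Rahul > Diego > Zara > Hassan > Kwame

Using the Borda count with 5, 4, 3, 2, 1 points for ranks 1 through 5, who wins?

Diego: 24·2 + 29·4 + 23·5 + 20·5 + 39·5 + 11·2 + 38·4 = 748
Rahul: 24·1 + 29·1 + 23·4 + 20·3 + 39·1 + 11·3 + 38·5 = 467
Kwame: 24·5 + 29·3 + 23·2 + 20·1 + 39·4 + 11·4 + 38·1 = 511
Zara: 24·3 + 29·2 + 23·1 + 20·4 + 39·2 + 11·1 + 38·3 = 436
Hassan: 24·4 + 29·5 + 23·3 + 20·2 + 39·3 + 11·5 + 38·2 = 598
Diego has the highest Borda score (748).

Diego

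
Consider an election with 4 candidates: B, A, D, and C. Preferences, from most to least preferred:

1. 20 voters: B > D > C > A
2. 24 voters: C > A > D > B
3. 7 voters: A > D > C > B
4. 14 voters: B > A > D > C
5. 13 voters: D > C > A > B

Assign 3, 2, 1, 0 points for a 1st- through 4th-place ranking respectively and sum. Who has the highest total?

D

B: 20·3 + 24·0 + 7·0 + 14·3 + 13·0 = 102
A: 20·0 + 24·2 + 7·3 + 14·2 + 13·1 = 110
D: 20·2 + 24·1 + 7·2 + 14·1 + 13·3 = 131
C: 20·1 + 24·3 + 7·1 + 14·0 + 13·2 = 125
D has the highest Borda score (131).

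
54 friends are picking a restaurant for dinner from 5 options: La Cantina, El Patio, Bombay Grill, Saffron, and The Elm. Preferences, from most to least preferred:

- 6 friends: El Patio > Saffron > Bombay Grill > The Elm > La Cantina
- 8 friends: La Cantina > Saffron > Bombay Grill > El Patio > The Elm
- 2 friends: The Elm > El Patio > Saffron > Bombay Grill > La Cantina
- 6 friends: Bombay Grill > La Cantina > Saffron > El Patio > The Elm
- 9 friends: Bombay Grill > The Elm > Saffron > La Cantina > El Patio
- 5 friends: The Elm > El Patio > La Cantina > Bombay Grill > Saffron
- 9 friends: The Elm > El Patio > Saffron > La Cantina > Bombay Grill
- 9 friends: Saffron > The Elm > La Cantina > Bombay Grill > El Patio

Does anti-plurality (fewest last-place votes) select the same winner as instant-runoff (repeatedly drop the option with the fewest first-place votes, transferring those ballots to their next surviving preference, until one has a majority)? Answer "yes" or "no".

Anti-plurality — last-place votes: La Cantina 8, El Patio 18, Bombay Grill 9, Saffron 5, The Elm 14. Winner: Saffron.
Instant-runoff — R1 La Cantina 8, El Patio 6, Bombay Grill 15, Saffron 9, The Elm 16 (El Patio out); R2 La Cantina 8, Bombay Grill 15, Saffron 15, The Elm 16 (La Cantina out); R3 Bombay Grill 15, Saffron 23, The Elm 16 (Bombay Grill out); R4 Saffron 29, The Elm 25 (Saffron winner). Winner: Saffron.
The two methods agree.

yes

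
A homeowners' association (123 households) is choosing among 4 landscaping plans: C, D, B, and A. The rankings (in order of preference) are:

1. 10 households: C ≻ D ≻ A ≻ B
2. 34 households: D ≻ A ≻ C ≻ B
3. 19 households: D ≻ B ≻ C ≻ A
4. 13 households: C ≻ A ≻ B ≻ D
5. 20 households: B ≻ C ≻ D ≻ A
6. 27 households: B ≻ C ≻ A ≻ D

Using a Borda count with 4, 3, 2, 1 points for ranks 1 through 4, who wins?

C: 10·4 + 34·2 + 19·2 + 13·4 + 20·3 + 27·3 = 339
D: 10·3 + 34·4 + 19·4 + 13·1 + 20·2 + 27·1 = 322
B: 10·1 + 34·1 + 19·3 + 13·2 + 20·4 + 27·4 = 315
A: 10·2 + 34·3 + 19·1 + 13·3 + 20·1 + 27·2 = 254
C has the highest Borda score (339).

C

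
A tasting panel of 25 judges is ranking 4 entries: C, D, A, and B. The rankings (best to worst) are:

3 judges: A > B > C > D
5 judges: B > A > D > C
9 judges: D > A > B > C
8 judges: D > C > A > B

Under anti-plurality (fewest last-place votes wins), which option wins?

Last-place votes: C 14, D 3, A 0, B 8.
A is ranked last by the fewest voters, so A wins.

A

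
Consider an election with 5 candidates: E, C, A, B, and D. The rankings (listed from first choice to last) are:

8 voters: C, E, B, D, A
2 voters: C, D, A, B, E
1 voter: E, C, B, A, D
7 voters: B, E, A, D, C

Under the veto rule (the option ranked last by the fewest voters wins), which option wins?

Last-place votes: E 2, C 7, A 8, B 0, D 1.
B is ranked last by the fewest voters, so B wins.

B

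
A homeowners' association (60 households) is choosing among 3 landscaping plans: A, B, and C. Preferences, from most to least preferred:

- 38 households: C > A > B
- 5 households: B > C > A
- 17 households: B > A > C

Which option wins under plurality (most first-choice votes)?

First-place votes: A 0, B 22, C 38.
C has the most first-place votes.

C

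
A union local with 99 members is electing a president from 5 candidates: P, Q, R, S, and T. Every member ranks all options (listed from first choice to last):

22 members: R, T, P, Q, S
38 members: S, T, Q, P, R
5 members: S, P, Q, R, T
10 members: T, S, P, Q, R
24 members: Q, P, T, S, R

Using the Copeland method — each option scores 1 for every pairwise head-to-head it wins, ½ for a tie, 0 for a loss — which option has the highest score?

T

P: beats R; loses to Q, S, and T → score 1.
Q: beats P and R; loses to S and T → score 2.
R: loses to P, Q, S, and T → score 0.
S: beats P, Q, and R; loses to T → score 3.
T: beats P, Q, R, and S → score 4.
T has the best pairwise record.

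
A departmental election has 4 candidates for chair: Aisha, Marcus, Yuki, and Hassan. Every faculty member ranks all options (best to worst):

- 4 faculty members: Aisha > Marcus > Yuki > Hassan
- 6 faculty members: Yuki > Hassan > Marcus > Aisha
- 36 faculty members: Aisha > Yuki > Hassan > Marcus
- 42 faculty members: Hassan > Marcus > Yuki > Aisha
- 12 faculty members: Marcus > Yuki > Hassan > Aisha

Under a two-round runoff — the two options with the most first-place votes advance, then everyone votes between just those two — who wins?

Round 1 first-place votes: Aisha 40, Marcus 12, Yuki 6, Hassan 42.
Hassan and Aisha advance.
Runoff: Hassan is preferred to Aisha by 60 voters; Aisha by 40.
Hassan wins the runoff.

Hassan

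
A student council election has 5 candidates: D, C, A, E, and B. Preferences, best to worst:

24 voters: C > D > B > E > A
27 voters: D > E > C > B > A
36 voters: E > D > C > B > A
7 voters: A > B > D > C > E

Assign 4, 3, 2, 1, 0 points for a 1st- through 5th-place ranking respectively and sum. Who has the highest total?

D

D: 24·3 + 27·4 + 36·3 + 7·2 = 302
C: 24·4 + 27·2 + 36·2 + 7·1 = 229
A: 24·0 + 27·0 + 36·0 + 7·4 = 28
E: 24·1 + 27·3 + 36·4 + 7·0 = 249
B: 24·2 + 27·1 + 36·1 + 7·3 = 132
D has the highest Borda score (302).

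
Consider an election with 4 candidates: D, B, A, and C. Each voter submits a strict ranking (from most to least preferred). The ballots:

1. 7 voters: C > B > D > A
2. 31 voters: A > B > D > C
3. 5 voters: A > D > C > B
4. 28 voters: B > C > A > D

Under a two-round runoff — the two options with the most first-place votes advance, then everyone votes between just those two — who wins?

A

Round 1 first-place votes: D 0, B 28, A 36, C 7.
A and B advance.
Runoff: A is preferred to B by 36 voters; B by 35.
A wins the runoff.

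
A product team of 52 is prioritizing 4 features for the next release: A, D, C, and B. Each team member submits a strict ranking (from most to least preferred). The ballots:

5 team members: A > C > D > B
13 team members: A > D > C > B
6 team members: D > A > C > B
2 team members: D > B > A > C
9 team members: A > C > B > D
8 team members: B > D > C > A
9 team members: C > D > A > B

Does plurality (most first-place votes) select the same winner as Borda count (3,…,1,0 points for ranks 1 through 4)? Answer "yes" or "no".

yes

Plurality — first-place votes: A 27, D 8, C 9, B 8. Winner: A.
Borda — scores: A 104, D 89, C 82, B 37. Winner: A.
The two methods agree.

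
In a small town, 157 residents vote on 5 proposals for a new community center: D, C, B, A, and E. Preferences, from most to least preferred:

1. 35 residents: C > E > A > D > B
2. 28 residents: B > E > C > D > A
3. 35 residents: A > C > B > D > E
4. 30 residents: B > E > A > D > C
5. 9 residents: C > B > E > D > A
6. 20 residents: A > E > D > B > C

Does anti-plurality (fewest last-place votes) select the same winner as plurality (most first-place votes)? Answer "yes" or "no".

Anti-plurality — last-place votes: D 0, C 50, B 35, A 37, E 35. Winner: D.
Plurality — first-place votes: D 0, C 44, B 58, A 55, E 0. Winner: B.
The two methods disagree.

no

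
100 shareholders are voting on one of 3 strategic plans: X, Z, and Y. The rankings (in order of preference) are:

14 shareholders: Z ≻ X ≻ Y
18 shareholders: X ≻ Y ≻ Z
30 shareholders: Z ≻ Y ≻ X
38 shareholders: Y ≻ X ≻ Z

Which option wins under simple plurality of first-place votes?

Z

First-place votes: X 18, Z 44, Y 38.
Z has the most first-place votes.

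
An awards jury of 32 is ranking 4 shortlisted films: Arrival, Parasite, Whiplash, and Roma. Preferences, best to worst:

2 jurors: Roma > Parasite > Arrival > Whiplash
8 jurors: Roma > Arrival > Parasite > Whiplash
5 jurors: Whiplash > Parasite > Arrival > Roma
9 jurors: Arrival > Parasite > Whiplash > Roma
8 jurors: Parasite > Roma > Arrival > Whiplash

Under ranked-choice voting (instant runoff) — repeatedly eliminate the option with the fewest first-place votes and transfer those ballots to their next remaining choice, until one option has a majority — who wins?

Parasite

Round 1: Arrival 9, Parasite 8, Whiplash 5, Roma 10. Eliminate Whiplash.
Round 2: Arrival 9, Parasite 13, Roma 10. Eliminate Arrival.
Round 3: Parasite 22, Roma 10. Parasite has a majority.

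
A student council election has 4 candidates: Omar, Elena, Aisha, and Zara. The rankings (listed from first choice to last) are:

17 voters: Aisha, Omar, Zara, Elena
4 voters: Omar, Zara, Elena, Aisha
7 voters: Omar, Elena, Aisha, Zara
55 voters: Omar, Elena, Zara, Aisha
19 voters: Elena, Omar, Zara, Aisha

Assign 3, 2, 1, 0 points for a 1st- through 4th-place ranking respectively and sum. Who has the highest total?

Omar

Omar: 17·2 + 4·3 + 7·3 + 55·3 + 19·2 = 270
Elena: 17·0 + 4·1 + 7·2 + 55·2 + 19·3 = 185
Aisha: 17·3 + 4·0 + 7·1 + 55·0 + 19·0 = 58
Zara: 17·1 + 4·2 + 7·0 + 55·1 + 19·1 = 99
Omar has the highest Borda score (270).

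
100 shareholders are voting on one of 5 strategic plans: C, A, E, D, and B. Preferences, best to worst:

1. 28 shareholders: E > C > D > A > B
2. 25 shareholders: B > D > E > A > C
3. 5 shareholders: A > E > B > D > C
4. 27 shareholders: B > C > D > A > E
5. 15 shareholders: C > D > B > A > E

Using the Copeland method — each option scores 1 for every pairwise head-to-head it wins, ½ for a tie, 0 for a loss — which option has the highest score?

C: beats A and D; loses to E and B → score 2.
A: loses to C, E, D, and B → score 0.
E: beats C and A; loses to D and B → score 2.
D: beats A and E; loses to C and B → score 2.
B: beats C, A, E, and D → score 4.
B has the best pairwise record.

B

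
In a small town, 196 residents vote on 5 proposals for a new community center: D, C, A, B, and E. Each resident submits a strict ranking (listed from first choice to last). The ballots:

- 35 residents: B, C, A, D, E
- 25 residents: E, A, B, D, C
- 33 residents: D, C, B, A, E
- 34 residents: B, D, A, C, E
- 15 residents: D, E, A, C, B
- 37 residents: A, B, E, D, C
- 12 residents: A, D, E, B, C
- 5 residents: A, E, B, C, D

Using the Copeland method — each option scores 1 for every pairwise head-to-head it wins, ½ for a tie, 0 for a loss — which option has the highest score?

D: beats C and E; loses to A and B → score 2.
C: beats E; loses to D, A, and B → score 1.
A: beats D, C, and E; loses to B → score 3.
B: beats D, C, A, and E → score 4.
E: loses to D, C, A, and B → score 0.
B has the best pairwise record.

B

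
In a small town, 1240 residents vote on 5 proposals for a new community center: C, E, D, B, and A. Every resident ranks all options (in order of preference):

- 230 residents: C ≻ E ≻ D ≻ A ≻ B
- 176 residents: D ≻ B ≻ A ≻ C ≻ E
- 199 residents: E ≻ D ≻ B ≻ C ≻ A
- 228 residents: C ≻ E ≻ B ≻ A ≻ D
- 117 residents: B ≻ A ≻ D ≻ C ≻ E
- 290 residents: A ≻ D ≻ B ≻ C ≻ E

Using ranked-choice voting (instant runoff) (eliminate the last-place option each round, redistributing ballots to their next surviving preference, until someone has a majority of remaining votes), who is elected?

C

Round 1: C 458, E 199, D 176, B 117, A 290. Eliminate B.
Round 2: C 458, E 199, D 176, A 407. Eliminate D.
Round 3: C 458, E 199, A 583. Eliminate E.
Round 4: C 657, A 583. C has a majority.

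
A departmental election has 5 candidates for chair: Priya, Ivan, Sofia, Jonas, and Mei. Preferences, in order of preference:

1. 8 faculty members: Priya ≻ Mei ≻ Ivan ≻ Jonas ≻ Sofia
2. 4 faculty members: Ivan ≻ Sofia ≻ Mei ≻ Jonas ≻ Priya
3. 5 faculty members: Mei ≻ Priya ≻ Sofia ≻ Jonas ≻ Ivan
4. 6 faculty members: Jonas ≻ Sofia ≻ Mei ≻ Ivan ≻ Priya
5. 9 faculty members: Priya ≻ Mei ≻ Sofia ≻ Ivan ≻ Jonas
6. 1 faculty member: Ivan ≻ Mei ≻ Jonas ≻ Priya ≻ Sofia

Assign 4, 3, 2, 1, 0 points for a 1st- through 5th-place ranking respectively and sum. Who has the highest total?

Priya: 8·4 + 4·0 + 5·3 + 6·0 + 9·4 + 1·1 = 84
Ivan: 8·2 + 4·4 + 5·0 + 6·1 + 9·1 + 1·4 = 51
Sofia: 8·0 + 4·3 + 5·2 + 6·3 + 9·2 + 1·0 = 58
Jonas: 8·1 + 4·1 + 5·1 + 6·4 + 9·0 + 1·2 = 43
Mei: 8·3 + 4·2 + 5·4 + 6·2 + 9·3 + 1·3 = 94
Mei has the highest Borda score (94).

Mei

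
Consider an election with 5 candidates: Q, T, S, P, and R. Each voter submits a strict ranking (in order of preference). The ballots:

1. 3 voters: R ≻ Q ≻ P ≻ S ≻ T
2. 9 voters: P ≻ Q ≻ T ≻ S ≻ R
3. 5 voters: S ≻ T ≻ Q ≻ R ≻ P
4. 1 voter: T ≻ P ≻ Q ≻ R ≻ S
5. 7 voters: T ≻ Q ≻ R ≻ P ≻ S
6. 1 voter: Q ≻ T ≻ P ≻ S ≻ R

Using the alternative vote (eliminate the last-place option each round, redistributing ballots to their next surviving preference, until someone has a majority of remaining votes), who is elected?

Round 1: Q 1, T 8, S 5, P 9, R 3. Eliminate Q.
Round 2: T 9, S 5, P 9, R 3. Eliminate R.
Round 3: T 9, S 5, P 12. Eliminate S.
Round 4: T 14, P 12. T has a majority.

T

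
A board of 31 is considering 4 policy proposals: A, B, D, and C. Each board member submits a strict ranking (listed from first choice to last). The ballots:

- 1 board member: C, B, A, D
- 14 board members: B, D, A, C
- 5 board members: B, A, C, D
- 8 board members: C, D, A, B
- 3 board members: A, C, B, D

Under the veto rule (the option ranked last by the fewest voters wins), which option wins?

Last-place votes: A 0, B 8, D 9, C 14.
A is ranked last by the fewest voters, so A wins.

A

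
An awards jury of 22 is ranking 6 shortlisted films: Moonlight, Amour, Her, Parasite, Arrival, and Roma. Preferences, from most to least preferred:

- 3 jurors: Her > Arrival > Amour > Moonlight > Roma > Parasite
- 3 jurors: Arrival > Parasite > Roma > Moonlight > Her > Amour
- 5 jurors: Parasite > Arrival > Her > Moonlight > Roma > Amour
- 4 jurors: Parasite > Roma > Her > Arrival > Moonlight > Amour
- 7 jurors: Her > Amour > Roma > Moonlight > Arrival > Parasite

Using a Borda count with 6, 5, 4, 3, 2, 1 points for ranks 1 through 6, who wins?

Moonlight: 3·3 + 3·3 + 5·3 + 4·2 + 7·3 = 62
Amour: 3·4 + 3·1 + 5·1 + 4·1 + 7·5 = 59
Her: 3·6 + 3·2 + 5·4 + 4·4 + 7·6 = 102
Parasite: 3·1 + 3·5 + 5·6 + 4·6 + 7·1 = 79
Arrival: 3·5 + 3·6 + 5·5 + 4·3 + 7·2 = 84
Roma: 3·2 + 3·4 + 5·2 + 4·5 + 7·4 = 76
Her has the highest Borda score (102).

Her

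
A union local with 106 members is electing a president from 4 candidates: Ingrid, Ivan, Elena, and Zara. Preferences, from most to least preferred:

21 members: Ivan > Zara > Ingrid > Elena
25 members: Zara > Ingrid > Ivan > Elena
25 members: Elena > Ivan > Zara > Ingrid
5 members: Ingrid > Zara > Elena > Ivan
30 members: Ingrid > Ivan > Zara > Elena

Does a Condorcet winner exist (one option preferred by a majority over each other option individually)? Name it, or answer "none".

none

Checking pairwise contests:
Zara beats Ingrid 71–35.
Ingrid beats Ivan 60–46.
Ingrid beats Elena 81–25.
Ivan beats Zara 76–30.
Every option loses at least one head-to-head, so there is no Condorcet winner.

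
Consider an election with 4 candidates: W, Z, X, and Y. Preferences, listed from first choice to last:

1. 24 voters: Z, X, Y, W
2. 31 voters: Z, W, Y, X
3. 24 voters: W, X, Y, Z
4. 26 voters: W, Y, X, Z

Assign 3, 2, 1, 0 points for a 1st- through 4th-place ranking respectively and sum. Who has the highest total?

W: 24·0 + 31·2 + 24·3 + 26·3 = 212
Z: 24·3 + 31·3 + 24·0 + 26·0 = 165
X: 24·2 + 31·0 + 24·2 + 26·1 = 122
Y: 24·1 + 31·1 + 24·1 + 26·2 = 131
W has the highest Borda score (212).

W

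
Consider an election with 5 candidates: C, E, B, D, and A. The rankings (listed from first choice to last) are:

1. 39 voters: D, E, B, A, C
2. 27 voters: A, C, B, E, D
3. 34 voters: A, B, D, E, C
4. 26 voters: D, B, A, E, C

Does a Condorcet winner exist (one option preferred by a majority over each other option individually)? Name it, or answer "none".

D

D vs C: 99–27 for D.
D vs E: 99–27 for D.
D vs B: 65–61 for D.
D vs A: 65–61 for D.
D beats every other option head-to-head.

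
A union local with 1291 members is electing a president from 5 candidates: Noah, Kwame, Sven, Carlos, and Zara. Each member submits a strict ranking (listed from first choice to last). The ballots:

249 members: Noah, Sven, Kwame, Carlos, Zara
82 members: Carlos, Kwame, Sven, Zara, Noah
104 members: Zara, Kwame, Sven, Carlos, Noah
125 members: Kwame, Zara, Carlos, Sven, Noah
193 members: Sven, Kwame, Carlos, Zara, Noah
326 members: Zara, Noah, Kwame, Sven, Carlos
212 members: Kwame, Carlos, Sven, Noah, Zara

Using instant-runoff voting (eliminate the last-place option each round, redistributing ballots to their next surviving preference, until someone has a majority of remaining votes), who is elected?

Round 1: Noah 249, Kwame 337, Sven 193, Carlos 82, Zara 430. Eliminate Carlos.
Round 2: Noah 249, Kwame 419, Sven 193, Zara 430. Eliminate Sven.
Round 3: Noah 249, Kwame 612, Zara 430. Eliminate Noah.
Round 4: Kwame 861, Zara 430. Kwame has a majority.

Kwame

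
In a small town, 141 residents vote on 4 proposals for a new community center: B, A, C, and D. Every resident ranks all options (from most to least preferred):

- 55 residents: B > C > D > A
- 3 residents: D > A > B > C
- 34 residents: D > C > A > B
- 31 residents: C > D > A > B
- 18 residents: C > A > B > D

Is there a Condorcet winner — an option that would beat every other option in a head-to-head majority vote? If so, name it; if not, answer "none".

C

C vs B: 83–58 for C.
C vs A: 138–3 for C.
C vs D: 104–37 for C.
C beats every other option head-to-head.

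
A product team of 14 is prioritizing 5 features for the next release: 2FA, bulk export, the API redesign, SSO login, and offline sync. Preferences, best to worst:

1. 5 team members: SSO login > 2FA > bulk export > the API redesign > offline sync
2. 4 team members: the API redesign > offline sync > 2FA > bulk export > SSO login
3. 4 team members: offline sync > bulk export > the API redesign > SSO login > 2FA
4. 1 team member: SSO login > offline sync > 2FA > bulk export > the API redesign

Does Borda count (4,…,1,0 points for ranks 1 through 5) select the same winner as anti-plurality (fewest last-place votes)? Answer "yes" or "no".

Borda — scores: 2FA 25, bulk export 27, the API redesign 29, SSO login 28, offline sync 31. Winner: offline sync.
Anti-plurality — last-place votes: 2FA 4, bulk export 0, the API redesign 1, SSO login 4, offline sync 5. Winner: bulk export.
The two methods disagree.

no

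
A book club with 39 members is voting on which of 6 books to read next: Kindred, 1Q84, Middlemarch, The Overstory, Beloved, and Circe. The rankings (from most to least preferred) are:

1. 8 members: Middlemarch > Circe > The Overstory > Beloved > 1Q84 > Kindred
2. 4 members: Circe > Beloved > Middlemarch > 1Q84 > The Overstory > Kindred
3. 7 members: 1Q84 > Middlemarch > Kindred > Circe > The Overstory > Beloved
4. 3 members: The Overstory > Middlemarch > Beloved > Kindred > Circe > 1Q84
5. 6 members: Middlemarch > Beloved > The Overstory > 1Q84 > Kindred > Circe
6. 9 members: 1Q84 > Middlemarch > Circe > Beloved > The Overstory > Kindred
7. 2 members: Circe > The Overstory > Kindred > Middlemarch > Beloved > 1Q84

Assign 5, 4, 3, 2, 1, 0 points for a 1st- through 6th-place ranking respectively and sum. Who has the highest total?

Middlemarch

Kindred: 8·0 + 4·0 + 7·3 + 3·2 + 6·1 + 9·0 + 2·3 = 39
1Q84: 8·1 + 4·2 + 7·5 + 3·0 + 6·2 + 9·5 + 2·0 = 108
Middlemarch: 8·5 + 4·3 + 7·4 + 3·4 + 6·5 + 9·4 + 2·2 = 162
The Overstory: 8·3 + 4·1 + 7·1 + 3·5 + 6·3 + 9·1 + 2·4 = 85
Beloved: 8·2 + 4·4 + 7·0 + 3·3 + 6·4 + 9·2 + 2·1 = 85
Circe: 8·4 + 4·5 + 7·2 + 3·1 + 6·0 + 9·3 + 2·5 = 106
Middlemarch has the highest Borda score (162).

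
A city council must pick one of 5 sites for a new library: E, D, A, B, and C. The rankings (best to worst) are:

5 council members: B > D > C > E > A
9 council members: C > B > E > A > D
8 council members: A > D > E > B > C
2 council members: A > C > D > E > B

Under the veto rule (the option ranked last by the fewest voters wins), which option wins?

Last-place votes: E 0, D 9, A 5, B 2, C 8.
E is ranked last by the fewest voters, so E wins.

E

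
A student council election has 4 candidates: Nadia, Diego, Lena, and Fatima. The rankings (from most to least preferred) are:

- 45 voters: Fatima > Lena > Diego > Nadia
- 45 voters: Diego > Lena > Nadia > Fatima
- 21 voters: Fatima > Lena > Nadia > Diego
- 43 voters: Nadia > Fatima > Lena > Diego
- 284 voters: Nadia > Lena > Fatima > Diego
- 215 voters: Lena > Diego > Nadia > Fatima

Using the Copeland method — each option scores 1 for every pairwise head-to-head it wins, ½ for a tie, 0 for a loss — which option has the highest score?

Nadia: beats Diego, Lena, and Fatima → score 3.
Diego: loses to Nadia, Lena, and Fatima → score 0.
Lena: beats Diego and Fatima; loses to Nadia → score 2.
Fatima: beats Diego; loses to Nadia and Lena → score 1.
Nadia has the best pairwise record.

Nadia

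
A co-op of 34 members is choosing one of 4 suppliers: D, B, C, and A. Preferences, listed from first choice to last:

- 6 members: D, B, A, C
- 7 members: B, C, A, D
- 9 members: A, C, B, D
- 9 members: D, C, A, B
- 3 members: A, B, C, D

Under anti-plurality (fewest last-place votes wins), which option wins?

Last-place votes: D 19, B 9, C 6, A 0.
A is ranked last by the fewest voters, so A wins.

A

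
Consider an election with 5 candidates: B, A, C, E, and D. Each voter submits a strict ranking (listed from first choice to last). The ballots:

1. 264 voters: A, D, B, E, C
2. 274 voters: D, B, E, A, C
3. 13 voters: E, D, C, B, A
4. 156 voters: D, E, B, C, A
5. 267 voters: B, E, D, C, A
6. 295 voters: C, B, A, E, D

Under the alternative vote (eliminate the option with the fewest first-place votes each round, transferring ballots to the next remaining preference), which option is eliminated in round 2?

Round 1: B 267, A 264, C 295, E 13, D 430. Eliminate E.
Round 2: B 267, A 264, C 295, D 443. Eliminate A.

A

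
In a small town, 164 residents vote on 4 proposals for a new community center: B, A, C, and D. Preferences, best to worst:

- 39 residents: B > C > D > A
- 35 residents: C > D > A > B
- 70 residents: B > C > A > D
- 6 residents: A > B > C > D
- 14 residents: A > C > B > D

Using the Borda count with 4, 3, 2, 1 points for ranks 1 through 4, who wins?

B: 39·4 + 35·1 + 70·4 + 6·3 + 14·2 = 517
A: 39·1 + 35·2 + 70·2 + 6·4 + 14·4 = 329
C: 39·3 + 35·4 + 70·3 + 6·2 + 14·3 = 521
D: 39·2 + 35·3 + 70·1 + 6·1 + 14·1 = 273
C has the highest Borda score (521).

C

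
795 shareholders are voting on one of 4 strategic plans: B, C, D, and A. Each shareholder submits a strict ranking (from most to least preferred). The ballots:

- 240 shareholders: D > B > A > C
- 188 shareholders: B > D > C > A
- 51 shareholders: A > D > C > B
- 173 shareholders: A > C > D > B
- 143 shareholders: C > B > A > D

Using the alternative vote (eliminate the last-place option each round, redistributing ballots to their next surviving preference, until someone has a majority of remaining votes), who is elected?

Round 1: B 188, C 143, D 240, A 224. Eliminate C.
Round 2: B 331, D 240, A 224. Eliminate A.
Round 3: B 331, D 464. D has a majority.

D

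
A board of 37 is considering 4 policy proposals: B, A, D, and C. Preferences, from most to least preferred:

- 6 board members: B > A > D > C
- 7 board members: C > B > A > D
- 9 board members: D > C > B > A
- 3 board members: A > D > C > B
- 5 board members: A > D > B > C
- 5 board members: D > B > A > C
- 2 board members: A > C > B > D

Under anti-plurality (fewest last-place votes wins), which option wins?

B

Last-place votes: B 3, A 9, D 9, C 16.
B is ranked last by the fewest voters, so B wins.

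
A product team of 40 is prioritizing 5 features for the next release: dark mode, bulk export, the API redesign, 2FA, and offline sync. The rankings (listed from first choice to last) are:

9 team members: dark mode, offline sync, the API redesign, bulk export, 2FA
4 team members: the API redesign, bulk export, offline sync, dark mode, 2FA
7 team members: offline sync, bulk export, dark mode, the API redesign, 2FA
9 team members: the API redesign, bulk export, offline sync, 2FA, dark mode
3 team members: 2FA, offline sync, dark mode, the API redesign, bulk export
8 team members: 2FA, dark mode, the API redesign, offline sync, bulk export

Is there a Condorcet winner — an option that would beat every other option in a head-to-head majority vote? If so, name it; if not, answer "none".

Checking pairwise contests:
offline sync beats dark mode 23–17.
the API redesign beats bulk export 33–7.
dark mode beats the API redesign 27–13.
bulk export beats 2FA 29–11.
the API redesign beats offline sync 21–19.
Every option loses at least one head-to-head, so there is no Condorcet winner.

none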